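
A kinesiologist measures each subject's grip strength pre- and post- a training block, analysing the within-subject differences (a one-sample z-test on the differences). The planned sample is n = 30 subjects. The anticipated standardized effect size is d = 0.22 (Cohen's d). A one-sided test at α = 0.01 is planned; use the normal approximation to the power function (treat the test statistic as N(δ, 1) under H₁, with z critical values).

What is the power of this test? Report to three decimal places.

Noncentrality parameter: δ = d·√n = 0.22 × √30 = 1.2050
Critical value for a one-sided test at α = 0.01: z_α = 2.326.
Power = P(Z > 2.326 − δ) = Φ(-1.121) = 0.1311.

Power ≈ 0.131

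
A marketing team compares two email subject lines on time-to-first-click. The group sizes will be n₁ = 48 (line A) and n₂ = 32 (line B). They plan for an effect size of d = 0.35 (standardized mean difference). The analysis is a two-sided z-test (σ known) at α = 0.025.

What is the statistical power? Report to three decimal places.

Power ≈ 0.240

Noncentrality parameter: δ = d / √(1/n₁ + 1/n₂) = 0.35 / √(1/48 + 1/32) = 1.5336
Two-sided α = 0.025 → critical value z_{0.0125} = 2.241.
Power = Φ(δ − 2.241) + Φ(−δ − 2.241) = Φ(-0.708) + Φ(-3.775) = 0.2395 + 0.0001 = 0.2396.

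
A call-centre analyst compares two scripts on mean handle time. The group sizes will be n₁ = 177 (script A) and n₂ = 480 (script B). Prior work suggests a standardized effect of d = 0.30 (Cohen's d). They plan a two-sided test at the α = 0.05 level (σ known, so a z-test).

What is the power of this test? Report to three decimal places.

Power ≈ 0.927

Noncentrality parameter: δ = d / √(1/n₁ + 1/n₂) = 0.30 / √(1/177 + 1/480) = 3.4115
Critical value for a two-sided test at α = 0.05: z_{α/2} = 1.960.
Power = Φ(δ − 1.960) + Φ(−δ − 1.960) = Φ(1.452) + Φ(-5.371) = 0.9267 + 0.0000 = 0.9267.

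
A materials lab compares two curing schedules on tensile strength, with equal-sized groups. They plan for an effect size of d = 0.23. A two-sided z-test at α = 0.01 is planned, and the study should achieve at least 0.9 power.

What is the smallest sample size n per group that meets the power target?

n = 563 per group

For power 0.9 need Φ(δ − z_{0.005}) = 0.9, so δ = z_{0.005} + z_{0.10} = 2.576 + 1.282 = 3.857.
(The Φ(−δ − z_{α/2}) term is vanishingly small for δ > 0 and is dropped in the standard sample-size formula.)
δ = d·√(n/2) ⇒ n = 2(δ/d)² = 2 × (3.857 / 0.23)² = 562.55.
Round up to the next whole unit.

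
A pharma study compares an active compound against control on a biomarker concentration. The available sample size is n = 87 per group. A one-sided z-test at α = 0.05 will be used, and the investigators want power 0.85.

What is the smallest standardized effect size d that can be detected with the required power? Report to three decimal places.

d ≈ 0.407

Required noncentrality: δ = z_{0.05} + z_{0.15} = 1.645 + 1.036 = 2.681.
δ = d·√(n/2) ⇒ d = δ/√(n/2) = 2.681/√(87/2) = 0.4065.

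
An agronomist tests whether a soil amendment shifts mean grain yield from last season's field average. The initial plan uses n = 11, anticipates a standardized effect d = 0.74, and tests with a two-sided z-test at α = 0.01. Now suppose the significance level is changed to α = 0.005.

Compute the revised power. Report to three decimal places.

Power ≈ 0.362

δ = d·√n = 0.74 × √11 = 2.4543 (unchanged). New critical value: z_{0.0025} = 2.807.
Revised power = Φ(δ − 2.807) + Φ(−δ − 2.807) = Φ(-0.353) + Φ(-5.261) = 0.3621 + 0.0000 = 0.3621.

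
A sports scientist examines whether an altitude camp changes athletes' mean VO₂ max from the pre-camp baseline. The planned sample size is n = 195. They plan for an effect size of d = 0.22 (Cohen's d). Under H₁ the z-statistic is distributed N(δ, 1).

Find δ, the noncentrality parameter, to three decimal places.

The noncentrality parameter scales effect size by the design's sample-size factor: δ = d·√n = 0.22 × √195 = 3.0721

δ ≈ 3.072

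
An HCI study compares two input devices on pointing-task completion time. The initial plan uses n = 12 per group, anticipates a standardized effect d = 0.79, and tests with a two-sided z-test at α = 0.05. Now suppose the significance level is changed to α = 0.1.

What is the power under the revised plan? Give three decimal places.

Power ≈ 0.614

δ = d·√(n/2) = 0.79 × √(12/2) = 1.9351 (unchanged). New critical value: z_{0.05} = 1.645.
Revised power = Φ(δ − 1.645) + Φ(−δ − 1.645) = Φ(0.290) + Φ(-3.580) = 0.6142 + 0.0002 = 0.6144.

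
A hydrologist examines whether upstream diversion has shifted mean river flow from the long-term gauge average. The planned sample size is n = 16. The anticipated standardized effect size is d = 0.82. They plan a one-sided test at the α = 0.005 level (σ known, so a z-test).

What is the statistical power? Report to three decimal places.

Noncentrality parameter: δ = d·√n = 0.82 × √16 = 3.2800
Critical value for a one-sided test at α = 0.005: z_α = 2.576.
Power = P(Z > 2.576 − δ) = Φ(0.704) = 0.7593.

Power ≈ 0.759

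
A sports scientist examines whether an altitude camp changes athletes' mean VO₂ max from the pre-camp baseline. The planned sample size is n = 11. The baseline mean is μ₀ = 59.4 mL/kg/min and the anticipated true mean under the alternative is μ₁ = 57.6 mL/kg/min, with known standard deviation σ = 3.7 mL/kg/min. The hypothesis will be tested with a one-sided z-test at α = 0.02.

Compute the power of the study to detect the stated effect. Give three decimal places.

Power ≈ 0.330

Standardized effect: d = |μ₁ − μ₀| / σ = |57.6 − 59.4| / 3.7 = 0.4865
Noncentrality parameter: δ = d·√n = 0.4865 × √11 = 1.6135
Critical value for a one-sided test at α = 0.02: z_α = 2.054.
Power = P(Z > 2.054 − δ) = Φ(-0.440) = 0.3299.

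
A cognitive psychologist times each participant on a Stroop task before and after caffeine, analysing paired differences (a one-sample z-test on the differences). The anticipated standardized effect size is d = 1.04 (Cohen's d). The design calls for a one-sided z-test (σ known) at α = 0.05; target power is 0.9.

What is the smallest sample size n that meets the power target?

Set Φ(δ − 1.645) = 0.9; then δ − 1.645 = Φ⁻¹(0.9) = 1.282, giving δ = 2.926.
δ = d·√n ⇒ n = (δ/d)² = (2.926 / 1.04)² = 7.92.
Rounding up, n = 8.

n = 8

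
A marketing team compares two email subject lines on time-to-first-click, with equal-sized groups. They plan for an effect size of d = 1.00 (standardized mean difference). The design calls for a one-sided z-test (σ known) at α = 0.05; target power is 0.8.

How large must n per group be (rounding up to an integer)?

n = 13 per group

Set Φ(δ − 1.645) = 0.8; then δ − 1.645 = Φ⁻¹(0.8) = 0.842, giving δ = 2.486.
δ = d·√(n/2) ⇒ n = 2(δ/d)² = 2 × (2.486 / 1.00)² = 12.37.
Rounding up, n = 13 per group.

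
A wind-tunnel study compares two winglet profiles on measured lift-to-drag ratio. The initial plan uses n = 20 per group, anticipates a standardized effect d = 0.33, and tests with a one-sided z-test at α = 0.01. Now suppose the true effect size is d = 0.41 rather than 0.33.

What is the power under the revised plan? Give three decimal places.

Power ≈ 0.152

With d = 0.41: δ = d·√(n/2) = 0.41 × √(20/2) = 1.2965. Critical value z_{0.01} = 2.326.
Revised power = P(Z > 2.326 − δ) = Φ(-1.030) = 0.1515.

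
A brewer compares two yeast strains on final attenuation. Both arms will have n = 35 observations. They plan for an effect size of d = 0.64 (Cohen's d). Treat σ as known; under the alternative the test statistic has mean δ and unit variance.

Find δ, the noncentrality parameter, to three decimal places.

The noncentrality parameter scales effect size by the design's sample-size factor: δ = d·√(n/2) = 0.64 × √(35/2) = 2.6773

δ ≈ 2.677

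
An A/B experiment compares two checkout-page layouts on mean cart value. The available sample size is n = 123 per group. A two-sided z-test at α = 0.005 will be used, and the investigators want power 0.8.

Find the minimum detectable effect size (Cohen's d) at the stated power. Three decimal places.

d ≈ 0.465

Required noncentrality: δ = z_{0.0025} + z_{0.20} = 2.807 + 0.842 = 3.649.
(The second rejection-region term Φ(−δ − z_{α/2}) is negligible and dropped.)
δ = d·√(n/2) ⇒ d = δ/√(n/2) = 3.649/√(123/2) = 0.4653.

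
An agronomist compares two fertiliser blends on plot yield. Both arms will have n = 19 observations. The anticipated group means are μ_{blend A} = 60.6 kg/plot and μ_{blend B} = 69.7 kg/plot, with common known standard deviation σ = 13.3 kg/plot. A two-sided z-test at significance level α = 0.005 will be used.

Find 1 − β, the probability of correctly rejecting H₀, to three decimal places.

Standardized effect: d = |μ_{blend A} − μ_{blend B}| / σ = |60.6 − 69.7| / 13.3 = 0.6842
Noncentrality parameter: δ = d·√(n/2) = 0.6842 × √(19/2) = 2.1089
Two-sided α = 0.005 → critical value z_{0.0025} = 2.807.
Power = Φ(δ − 2.807) + Φ(−δ − 2.807) = Φ(-0.698) + Φ(-4.916) = 0.2425 + 0.0000 = 0.2425.

Power ≈ 0.243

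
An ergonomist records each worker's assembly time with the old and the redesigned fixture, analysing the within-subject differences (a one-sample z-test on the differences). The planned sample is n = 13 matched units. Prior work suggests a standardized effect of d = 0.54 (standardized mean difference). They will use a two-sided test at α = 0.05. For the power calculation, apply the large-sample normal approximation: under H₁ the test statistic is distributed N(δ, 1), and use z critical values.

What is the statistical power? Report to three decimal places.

Noncentrality parameter: δ = d·√n = 0.54 × √13 = 1.9470
Two-sided α = 0.05 → critical value z_{0.025} = 1.960.
Power = Φ(δ − 1.960) + Φ(−δ − 1.960) = Φ(-0.013) + Φ(-3.907) = 0.4948 + 0.0000 = 0.4949.

Power ≈ 0.495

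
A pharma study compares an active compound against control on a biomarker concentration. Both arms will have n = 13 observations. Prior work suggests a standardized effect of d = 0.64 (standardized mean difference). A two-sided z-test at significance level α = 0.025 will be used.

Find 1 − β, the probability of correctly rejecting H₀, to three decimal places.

Power ≈ 0.271

Noncentrality parameter: δ = d·√(n/2) = 0.64 × √(13/2) = 1.6317
Two-sided α = 0.025 → critical value z_{0.0125} = 2.241.
Power = Φ(δ − 2.241) + Φ(−δ − 2.241) = Φ(-0.610) + Φ(-3.873) = 0.2710 + 0.0001 = 0.2711.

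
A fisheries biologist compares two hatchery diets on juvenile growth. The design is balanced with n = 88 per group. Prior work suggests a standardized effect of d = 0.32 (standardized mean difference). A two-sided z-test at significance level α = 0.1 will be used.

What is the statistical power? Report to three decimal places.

Noncentrality parameter: δ = d·√(n/2) = 0.32 × √(88/2) = 2.1226
Critical value for a two-sided test at α = 0.1: z_{α/2} = 1.645.
Power = Φ(δ − 1.645) + Φ(−δ − 1.645) = Φ(0.478) + Φ(-3.767) = 0.6836 + 0.0001 = 0.6837.

Power ≈ 0.684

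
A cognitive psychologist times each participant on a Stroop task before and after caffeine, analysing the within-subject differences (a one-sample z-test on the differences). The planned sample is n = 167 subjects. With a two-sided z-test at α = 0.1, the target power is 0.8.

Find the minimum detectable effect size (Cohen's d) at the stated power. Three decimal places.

d ≈ 0.192

Required noncentrality: δ = z_{0.05} + z_{0.20} = 1.645 + 0.842 = 2.486.
(Lower-tail contribution to power is negligible for δ > 0.)
δ = d·√n ⇒ d = δ/√n = 2.486/√167 = 0.1924.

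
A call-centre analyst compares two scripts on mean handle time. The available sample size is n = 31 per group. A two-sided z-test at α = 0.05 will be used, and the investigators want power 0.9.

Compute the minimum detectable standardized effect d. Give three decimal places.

d ≈ 0.823

Required noncentrality: δ = z_{0.025} + z_{0.10} = 1.960 + 1.282 = 3.242.
(Lower-tail contribution to power is negligible for δ > 0.)
δ = d·√(n/2) ⇒ d = δ/√(n/2) = 3.242/√(31/2) = 0.8233.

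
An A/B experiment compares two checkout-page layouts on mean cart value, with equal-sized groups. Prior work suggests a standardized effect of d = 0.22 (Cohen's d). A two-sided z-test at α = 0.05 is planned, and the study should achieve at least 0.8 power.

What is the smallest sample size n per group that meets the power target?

For power 0.8 need Φ(δ − z_{0.025}) = 0.8, so δ = z_{0.025} + z_{0.20} = 1.960 + 0.842 = 2.802.
(For δ > 0 the lower-tail rejection region contributes negligibly to power, so the one-term inversion is standard.)
δ = d·√(n/2) ⇒ n = 2(δ/d)² = 2 × (2.802 / 0.22)² = 324.33.
Rounding up, n = 325 per group.

n = 325 per group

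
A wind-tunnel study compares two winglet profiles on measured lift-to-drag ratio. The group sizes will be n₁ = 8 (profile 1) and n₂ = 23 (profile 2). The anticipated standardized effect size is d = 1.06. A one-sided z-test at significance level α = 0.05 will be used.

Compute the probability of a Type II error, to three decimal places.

Noncentrality parameter: δ = d / √(1/n₁ + 1/n₂) = 1.06 / √(1/8 + 1/23) = 2.5825
One-sided α = 0.05 → critical value z_{0.05} = 1.645.
Power = P(Z > 1.645 − δ) = Φ(0.938) = 0.8258.
Type II error: β = 1 − power = 1 − 0.8258 = 0.1742.

β ≈ 0.174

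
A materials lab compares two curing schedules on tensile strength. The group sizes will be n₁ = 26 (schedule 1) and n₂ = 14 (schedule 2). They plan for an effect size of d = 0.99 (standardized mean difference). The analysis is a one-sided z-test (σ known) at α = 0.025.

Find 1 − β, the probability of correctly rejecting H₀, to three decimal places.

Noncentrality parameter: δ = d / √(1/n₁ + 1/n₂) = 0.99 / √(1/26 + 1/14) = 2.9865
Critical value for a one-sided test at α = 0.025: z_α = 1.960.
Power = P(Z > 1.960 − δ) = Φ(1.026) = 0.8477.

Power ≈ 0.848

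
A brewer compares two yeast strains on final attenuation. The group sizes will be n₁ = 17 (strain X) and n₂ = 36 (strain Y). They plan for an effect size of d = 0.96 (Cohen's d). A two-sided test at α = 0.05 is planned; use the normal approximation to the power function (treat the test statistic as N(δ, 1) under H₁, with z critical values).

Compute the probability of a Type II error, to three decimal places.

β ≈ 0.096

Noncentrality parameter: δ = d / √(1/n₁ + 1/n₂) = 0.96 / √(1/17 + 1/36) = 3.2622
Critical value for a two-sided test at α = 0.05: z_{α/2} = 1.960.
Power = Φ(δ − 1.960) + Φ(−δ − 1.960) = Φ(1.302) + Φ(-5.222) = 0.9036 + 0.0000 = 0.9036.
Type II error: β = 1 − power = 1 − 0.9036 = 0.0964.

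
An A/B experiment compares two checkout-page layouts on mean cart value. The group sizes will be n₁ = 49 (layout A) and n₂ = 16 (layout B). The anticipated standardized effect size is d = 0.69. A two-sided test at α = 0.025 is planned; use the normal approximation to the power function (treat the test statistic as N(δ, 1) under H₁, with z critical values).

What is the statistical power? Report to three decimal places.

Noncentrality parameter: δ = d / √(1/n₁ + 1/n₂) = 0.69 / √(1/49 + 1/16) = 2.3964
Two-sided α = 0.025 → critical value z_{0.0125} = 2.241.
Power = Φ(δ − 2.241) + Φ(−δ − 2.241) = Φ(0.155) + Φ(-4.638) = 0.5616 + 0.0000 = 0.5616.

Power ≈ 0.562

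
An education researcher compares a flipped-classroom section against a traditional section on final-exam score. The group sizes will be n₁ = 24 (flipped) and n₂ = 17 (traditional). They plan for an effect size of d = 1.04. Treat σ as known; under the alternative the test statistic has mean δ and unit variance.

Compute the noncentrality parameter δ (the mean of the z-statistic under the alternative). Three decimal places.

δ ≈ 3.281

δ = d / √(1/n₁ + 1/n₂) = 1.04 / √(1/24 + 1/17) = 3.2807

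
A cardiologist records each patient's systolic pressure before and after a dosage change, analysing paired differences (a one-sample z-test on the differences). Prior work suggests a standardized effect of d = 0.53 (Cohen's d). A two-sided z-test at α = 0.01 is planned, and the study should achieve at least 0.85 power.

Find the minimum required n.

Set Φ(δ − 2.576) = 0.85; then δ − 2.576 = Φ⁻¹(0.85) = 1.036, giving δ = 3.612.
(Ignoring the negligible lower-tail rejection probability gives the usual closed-form inversion.)
δ = d·√n ⇒ n = (δ/d)² = (3.612 / 0.53)² = 46.45.
Round up to the next whole unit.

n = 47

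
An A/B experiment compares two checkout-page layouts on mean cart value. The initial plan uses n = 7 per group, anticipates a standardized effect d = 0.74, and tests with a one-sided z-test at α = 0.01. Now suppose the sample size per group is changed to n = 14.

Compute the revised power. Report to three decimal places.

Power ≈ 0.356

With n = 14 per group: δ = d·√(n/2) = 0.74 × √(14/2) = 1.9579. Critical value z_{0.01} = 2.326.
Revised power = Φ(δ − 2.326) = Φ(-0.368) = 0.3563.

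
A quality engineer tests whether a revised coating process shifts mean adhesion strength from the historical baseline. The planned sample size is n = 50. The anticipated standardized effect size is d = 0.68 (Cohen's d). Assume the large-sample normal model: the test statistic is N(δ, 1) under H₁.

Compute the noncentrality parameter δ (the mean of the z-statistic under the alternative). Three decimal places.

δ = d·√n = 0.68 × √50 = 4.8083

δ ≈ 4.808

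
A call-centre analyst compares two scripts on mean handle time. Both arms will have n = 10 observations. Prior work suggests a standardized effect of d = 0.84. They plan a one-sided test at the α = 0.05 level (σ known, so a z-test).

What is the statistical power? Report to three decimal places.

Noncentrality parameter: δ = d·√(n/2) = 0.84 × √(10/2) = 1.8783
One-sided α = 0.05 → critical value z_{0.05} = 1.645.
Power = P(Z > 1.645 − δ) = Φ(0.233) = 0.5923.

Power ≈ 0.592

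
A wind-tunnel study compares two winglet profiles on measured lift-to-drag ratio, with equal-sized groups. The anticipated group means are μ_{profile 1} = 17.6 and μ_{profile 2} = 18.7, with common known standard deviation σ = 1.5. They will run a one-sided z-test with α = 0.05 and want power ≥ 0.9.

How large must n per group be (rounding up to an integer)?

Standardized effect: d = |μ_{profile 1} − μ_{profile 2}| / σ = |17.6 − 18.7| / 1.5 = 0.7333
For power 0.9 need Φ(δ − z_{0.05}) = 0.9, so δ = z_{0.05} + z_{0.10} = 1.645 + 1.282 = 2.926.
δ = d·√(n/2) ⇒ n = 2(δ/d)² = 2 × (2.926 / 0.7333)² = 31.85.
Rounding up, n = 32 per group.

n = 32 per group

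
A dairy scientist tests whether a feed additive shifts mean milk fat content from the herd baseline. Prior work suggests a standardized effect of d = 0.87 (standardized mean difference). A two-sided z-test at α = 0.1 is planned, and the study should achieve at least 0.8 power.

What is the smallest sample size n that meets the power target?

n = 9

Set Φ(δ − 1.645) = 0.8; then δ − 1.645 = Φ⁻¹(0.8) = 0.842, giving δ = 2.486.
(For δ > 0 the lower-tail rejection region contributes negligibly to power, so the one-term inversion is standard.)
δ = d·√n ⇒ n = (δ/d)² = (2.486 / 0.87)² = 8.17.
Round up to the next whole unit.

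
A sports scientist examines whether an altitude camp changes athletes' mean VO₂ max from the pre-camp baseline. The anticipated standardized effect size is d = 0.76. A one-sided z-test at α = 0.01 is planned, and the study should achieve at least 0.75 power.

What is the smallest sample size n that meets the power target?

n = 16

Set Φ(δ − 2.326) = 0.75; then δ − 2.326 = Φ⁻¹(0.75) = 0.674, giving δ = 3.001.
δ = d·√n ⇒ n = (δ/d)² = (3.001 / 0.76)² = 15.59.
Rounding up, n = 16.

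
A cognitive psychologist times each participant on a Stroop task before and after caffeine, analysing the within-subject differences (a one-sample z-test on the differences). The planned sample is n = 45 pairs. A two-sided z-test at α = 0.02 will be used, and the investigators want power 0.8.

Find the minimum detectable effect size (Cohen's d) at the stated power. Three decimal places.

d ≈ 0.472

Need Φ(δ − 2.326) = 0.8, so δ = 2.326 + 0.842 = 3.168.
(The second rejection-region term Φ(−δ − z_{α/2}) is negligible and dropped.)
δ = d·√n ⇒ d = δ/√n = 3.168/√45 = 0.4723.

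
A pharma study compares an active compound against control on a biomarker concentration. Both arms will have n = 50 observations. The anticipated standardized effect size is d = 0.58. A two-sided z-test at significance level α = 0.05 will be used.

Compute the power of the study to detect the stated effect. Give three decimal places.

Noncentrality parameter: δ = d·√(n/2) = 0.58 × √(50/2) = 2.9000
Critical value for a two-sided test at α = 0.05: z_{α/2} = 1.960.
Power = Φ(δ − 1.960) + Φ(−δ − 1.960) = Φ(0.940) + Φ(-4.860) = 0.8264 + 0.0000 = 0.8264.

Power ≈ 0.826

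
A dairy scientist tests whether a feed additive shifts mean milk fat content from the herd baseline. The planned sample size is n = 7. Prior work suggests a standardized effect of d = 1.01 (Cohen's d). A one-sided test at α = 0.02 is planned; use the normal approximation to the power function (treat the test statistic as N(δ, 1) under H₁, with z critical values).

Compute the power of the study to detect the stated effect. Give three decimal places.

Power ≈ 0.732

Noncentrality parameter: δ = d·√n = 1.01 × √7 = 2.6722
Critical value for a one-sided test at α = 0.02: z_α = 2.054.
Power = Φ(δ − 2.054) = Φ(0.618) = 0.7319.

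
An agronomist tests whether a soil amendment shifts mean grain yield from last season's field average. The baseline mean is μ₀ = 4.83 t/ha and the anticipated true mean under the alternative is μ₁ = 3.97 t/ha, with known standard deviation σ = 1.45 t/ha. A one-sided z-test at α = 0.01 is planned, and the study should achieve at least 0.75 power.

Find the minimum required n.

n = 26

Standardized effect: d = |μ₁ − μ₀| / σ = |3.97 − 4.83| / 1.45 = 0.5931
For power 0.75 need Φ(δ − z_{0.01}) = 0.75, so δ = z_{0.01} + z_{0.25} = 2.326 + 0.674 = 3.001.
δ = d·√n ⇒ n = (δ/d)² = (3.001 / 0.5931)² = 25.60.
Round up to the next whole unit.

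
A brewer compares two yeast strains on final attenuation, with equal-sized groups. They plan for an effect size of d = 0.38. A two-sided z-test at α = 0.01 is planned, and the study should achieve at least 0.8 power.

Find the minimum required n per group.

n = 162 per group

For power 0.8 need Φ(δ − z_{0.005}) = 0.8, so δ = z_{0.005} + z_{0.20} = 2.576 + 0.842 = 3.417.
(For δ > 0 the lower-tail rejection region contributes negligibly to power, so the one-term inversion is standard.)
δ = d·√(n/2) ⇒ n = 2(δ/d)² = 2 × (3.417 / 0.38)² = 161.76.
Round up to the next whole unit.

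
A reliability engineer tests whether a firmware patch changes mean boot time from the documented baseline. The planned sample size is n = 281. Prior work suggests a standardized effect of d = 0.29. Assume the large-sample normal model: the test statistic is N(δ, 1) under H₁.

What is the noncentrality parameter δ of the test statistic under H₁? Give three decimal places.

δ ≈ 4.861

The noncentrality parameter scales effect size by the design's sample-size factor: δ = d·√n = 0.29 × √281 = 4.8613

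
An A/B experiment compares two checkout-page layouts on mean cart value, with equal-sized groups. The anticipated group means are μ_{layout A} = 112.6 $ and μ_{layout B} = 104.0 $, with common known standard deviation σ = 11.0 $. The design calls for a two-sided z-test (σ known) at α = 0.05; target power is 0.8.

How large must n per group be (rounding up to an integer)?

n = 26 per group

Standardized effect: d = |μ_{layout A} − μ_{layout B}| / σ = |112.6 − 104.0| / 11.0 = 0.7818
Set Φ(δ − 1.960) = 0.8; then δ − 1.960 = Φ⁻¹(0.8) = 0.842, giving δ = 2.802.
(For δ > 0 the lower-tail rejection region contributes negligibly to power, so the one-term inversion is standard.)
δ = d·√(n/2) ⇒ n = 2(δ/d)² = 2 × (2.802 / 0.7818)² = 25.68.
Rounding up, n = 26 per group.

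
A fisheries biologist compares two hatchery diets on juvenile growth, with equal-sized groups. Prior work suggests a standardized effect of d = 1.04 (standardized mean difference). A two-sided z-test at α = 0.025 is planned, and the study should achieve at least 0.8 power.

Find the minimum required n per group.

n = 18 per group

Set Φ(δ − 2.241) = 0.8; then δ − 2.241 = Φ⁻¹(0.8) = 0.842, giving δ = 3.083.
(Ignoring the negligible lower-tail rejection probability gives the usual closed-form inversion.)
δ = d·√(n/2) ⇒ n = 2(δ/d)² = 2 × (3.083 / 1.04)² = 17.58.
Round up to the next whole unit.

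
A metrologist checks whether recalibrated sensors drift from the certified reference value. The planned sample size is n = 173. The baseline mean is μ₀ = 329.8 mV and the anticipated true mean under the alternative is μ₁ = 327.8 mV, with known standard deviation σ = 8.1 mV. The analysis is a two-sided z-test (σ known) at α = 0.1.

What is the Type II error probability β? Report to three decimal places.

Standardized effect: d = |μ₁ − μ₀| / σ = |327.8 − 329.8| / 8.1 = 0.2469
Noncentrality parameter: δ = d·√n = 0.2469 × √173 = 3.2476
Two-sided α = 0.1 → critical value z_{0.05} = 1.645.
Power = Φ(δ − 1.645) + Φ(−δ − 1.645) = Φ(1.603) + Φ(-4.892) = 0.9455 + 0.0000 = 0.9455.
Type II error: β = 1 − power = 1 − 0.9455 = 0.0545.

β ≈ 0.054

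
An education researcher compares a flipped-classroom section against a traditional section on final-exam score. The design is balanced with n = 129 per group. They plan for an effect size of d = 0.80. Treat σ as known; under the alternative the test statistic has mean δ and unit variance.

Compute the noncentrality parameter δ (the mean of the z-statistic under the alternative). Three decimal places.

δ = d·√(n/2) = 0.80 × √(129/2) = 6.4250

δ ≈ 6.425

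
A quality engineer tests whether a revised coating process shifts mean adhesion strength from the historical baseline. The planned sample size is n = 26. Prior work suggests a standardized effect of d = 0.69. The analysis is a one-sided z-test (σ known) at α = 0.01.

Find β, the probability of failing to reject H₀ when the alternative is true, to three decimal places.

Noncentrality parameter: δ = d·√n = 0.69 × √26 = 3.5183
Critical value for a one-sided test at α = 0.01: z_α = 2.326.
Power = Φ(δ − 2.326) = Φ(1.192) = 0.8834.
Type II error: β = 1 − power = 1 − 0.8834 = 0.1166.

β ≈ 0.117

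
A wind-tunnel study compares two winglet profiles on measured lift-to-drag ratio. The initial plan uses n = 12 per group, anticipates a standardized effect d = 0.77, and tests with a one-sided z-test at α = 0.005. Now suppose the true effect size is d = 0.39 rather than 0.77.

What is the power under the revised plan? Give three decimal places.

With d = 0.39: δ = d·√(n/2) = 0.39 × √(12/2) = 0.9553. Critical value z_{0.005} = 2.576.
Revised power = P(Z > 2.576 − δ) = Φ(-1.621) = 0.0526.

Power ≈ 0.053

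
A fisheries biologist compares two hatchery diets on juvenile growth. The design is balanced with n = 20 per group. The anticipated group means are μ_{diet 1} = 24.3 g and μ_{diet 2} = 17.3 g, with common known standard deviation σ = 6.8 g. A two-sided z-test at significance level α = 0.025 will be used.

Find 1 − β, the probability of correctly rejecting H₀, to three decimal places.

Power ≈ 0.845

Standardized effect: d = |μ_{diet 1} − μ_{diet 2}| / σ = |24.3 − 17.3| / 6.8 = 1.0294
Noncentrality parameter: δ = d·√(n/2) = 1.0294 × √(20/2) = 3.2553
Two-sided α = 0.025 → critical value z_{0.0125} = 2.241.
Power = Φ(δ − 2.241) + Φ(−δ − 2.241) = Φ(1.014) + Φ(-5.497) = 0.8447 + 0.0000 = 0.8447.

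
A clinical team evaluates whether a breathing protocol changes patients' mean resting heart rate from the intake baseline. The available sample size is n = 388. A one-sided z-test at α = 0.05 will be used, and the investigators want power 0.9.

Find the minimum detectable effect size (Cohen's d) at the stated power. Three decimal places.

d ≈ 0.149

Required noncentrality: δ = z_{0.05} + z_{0.10} = 1.645 + 1.282 = 2.926.
δ = d·√n ⇒ d = δ/√n = 2.926/√388 = 0.1486.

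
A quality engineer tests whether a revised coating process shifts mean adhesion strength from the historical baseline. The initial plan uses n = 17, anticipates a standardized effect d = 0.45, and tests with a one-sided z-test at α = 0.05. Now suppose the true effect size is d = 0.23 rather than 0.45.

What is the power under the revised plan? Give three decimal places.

With d = 0.23: δ = d·√n = 0.23 × √17 = 0.9483. Critical value z_{0.05} = 1.645.
Revised power = P(Z > 1.645 − δ) = Φ(-0.697) = 0.2430.

Power ≈ 0.243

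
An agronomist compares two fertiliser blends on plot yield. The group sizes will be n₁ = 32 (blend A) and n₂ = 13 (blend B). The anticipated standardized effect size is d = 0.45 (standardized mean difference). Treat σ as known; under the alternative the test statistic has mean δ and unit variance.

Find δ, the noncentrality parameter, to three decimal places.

δ ≈ 1.368

δ = d / √(1/n₁ + 1/n₂) = 0.45 / √(1/32 + 1/13) = 1.3682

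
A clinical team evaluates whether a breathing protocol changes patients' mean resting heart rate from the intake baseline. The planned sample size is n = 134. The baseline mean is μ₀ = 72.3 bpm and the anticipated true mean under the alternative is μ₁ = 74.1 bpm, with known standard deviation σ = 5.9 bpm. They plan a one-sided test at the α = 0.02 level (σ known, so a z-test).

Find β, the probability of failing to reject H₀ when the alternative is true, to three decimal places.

Standardized effect: d = |μ₁ − μ₀| / σ = |74.1 − 72.3| / 5.9 = 0.3051
Noncentrality parameter: δ = d·√n = 0.3051 × √134 = 3.5316
One-sided α = 0.02 → critical value z_{0.02} = 2.054.
Power = Φ(δ − 2.054) = Φ(1.478) = 0.9303.
Type II error: β = 1 − power = 1 − 0.9303 = 0.0697.

β ≈ 0.070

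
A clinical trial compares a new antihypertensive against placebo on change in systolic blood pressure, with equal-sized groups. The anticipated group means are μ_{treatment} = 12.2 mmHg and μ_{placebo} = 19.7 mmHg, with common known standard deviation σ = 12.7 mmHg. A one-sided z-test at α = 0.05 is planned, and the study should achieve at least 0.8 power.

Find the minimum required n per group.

n = 36 per group

Standardized effect: d = |μ_{treatment} − μ_{placebo}| / σ = |12.2 − 19.7| / 12.7 = 0.5906
Set Φ(δ − 1.645) = 0.8; then δ − 1.645 = Φ⁻¹(0.8) = 0.842, giving δ = 2.486.
δ = d·√(n/2) ⇒ n = 2(δ/d)² = 2 × (2.486 / 0.5906)² = 35.46.
Round up to the next whole unit.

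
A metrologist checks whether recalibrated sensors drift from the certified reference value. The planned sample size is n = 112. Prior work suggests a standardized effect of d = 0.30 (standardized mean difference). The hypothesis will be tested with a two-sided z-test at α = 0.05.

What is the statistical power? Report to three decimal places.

Noncentrality parameter: δ = d·√n = 0.30 × √112 = 3.1749
Two-sided α = 0.05 → critical value z_{0.025} = 1.960.
Power = Φ(δ − 1.960) + Φ(−δ − 1.960) = Φ(1.215) + Φ(-5.135) = 0.8878 + 0.0000 = 0.8878.

Power ≈ 0.888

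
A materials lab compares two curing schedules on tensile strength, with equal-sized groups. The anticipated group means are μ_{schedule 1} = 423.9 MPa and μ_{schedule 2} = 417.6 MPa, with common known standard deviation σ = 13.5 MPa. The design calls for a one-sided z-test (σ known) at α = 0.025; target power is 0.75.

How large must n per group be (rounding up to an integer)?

Standardized effect: d = |μ_{schedule 1} − μ_{schedule 2}| / σ = |423.9 − 417.6| / 13.5 = 0.4667
Set Φ(δ − 1.960) = 0.75; then δ − 1.960 = Φ⁻¹(0.75) = 0.674, giving δ = 2.634.
δ = d·√(n/2) ⇒ n = 2(δ/d)² = 2 × (2.634 / 0.4667)² = 63.74.
Round up to the next whole unit.

n = 64 per group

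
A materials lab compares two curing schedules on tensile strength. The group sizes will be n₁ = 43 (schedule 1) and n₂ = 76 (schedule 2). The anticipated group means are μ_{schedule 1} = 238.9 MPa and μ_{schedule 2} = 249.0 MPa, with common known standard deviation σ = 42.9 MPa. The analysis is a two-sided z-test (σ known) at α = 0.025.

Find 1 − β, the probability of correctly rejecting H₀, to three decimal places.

Power ≈ 0.157

Standardized effect: d = |μ_{schedule 1} − μ_{schedule 2}| / σ = |238.9 − 249.0| / 42.9 = 0.2354
Noncentrality parameter: δ = d / √(1/n₁ + 1/n₂) = 0.2354 / √(1/43 + 1/76) = 1.2338
Two-sided α = 0.025 → critical value z_{0.0125} = 2.241.
Power = Φ(δ − 2.241) + Φ(−δ − 2.241) = Φ(-1.008) + Φ(-3.475) = 0.1568 + 0.0003 = 0.1571.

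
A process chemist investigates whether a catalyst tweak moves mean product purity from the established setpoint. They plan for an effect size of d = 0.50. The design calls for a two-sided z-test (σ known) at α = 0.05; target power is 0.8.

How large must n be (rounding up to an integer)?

For power 0.8 need Φ(δ − z_{0.025}) = 0.8, so δ = z_{0.025} + z_{0.20} = 1.960 + 0.842 = 2.802.
(The Φ(−δ − z_{α/2}) term is vanishingly small for δ > 0 and is dropped in the standard sample-size formula.)
δ = d·√n ⇒ n = (δ/d)² = (2.802 / 0.50)² = 31.40.
Round up to the next whole unit.

n = 32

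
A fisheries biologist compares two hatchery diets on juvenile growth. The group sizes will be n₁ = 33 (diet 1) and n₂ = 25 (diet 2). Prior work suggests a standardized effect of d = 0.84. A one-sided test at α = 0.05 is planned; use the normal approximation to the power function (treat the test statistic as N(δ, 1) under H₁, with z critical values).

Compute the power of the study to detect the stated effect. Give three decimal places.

Noncentrality parameter: δ = d / √(1/n₁ + 1/n₂) = 0.84 / √(1/33 + 1/25) = 3.1681
Critical value for a one-sided test at α = 0.05: z_α = 1.645.
Power = P(Z > 1.645 − δ) = Φ(1.523) = 0.9361.

Power ≈ 0.936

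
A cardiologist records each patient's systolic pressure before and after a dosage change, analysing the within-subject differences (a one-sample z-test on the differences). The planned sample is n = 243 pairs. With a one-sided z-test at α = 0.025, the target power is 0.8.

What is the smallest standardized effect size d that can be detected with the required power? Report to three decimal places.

Required noncentrality: δ = z_{0.025} + z_{0.20} = 1.960 + 0.842 = 2.802.
δ = d·√n ⇒ d = δ/√n = 2.802/√243 = 0.1797.

d ≈ 0.180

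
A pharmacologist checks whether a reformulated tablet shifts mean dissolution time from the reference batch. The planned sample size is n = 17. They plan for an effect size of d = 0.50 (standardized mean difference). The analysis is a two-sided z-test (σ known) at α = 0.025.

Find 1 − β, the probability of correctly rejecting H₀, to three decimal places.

Noncentrality parameter: δ = d·√n = 0.50 × √17 = 2.0616
Two-sided α = 0.025 → critical value z_{0.0125} = 2.241.
Power = Φ(δ − 2.241) + Φ(−δ − 2.241) = Φ(-0.180) + Φ(-4.303) = 0.4286 + 0.0000 = 0.4286.

Power ≈ 0.429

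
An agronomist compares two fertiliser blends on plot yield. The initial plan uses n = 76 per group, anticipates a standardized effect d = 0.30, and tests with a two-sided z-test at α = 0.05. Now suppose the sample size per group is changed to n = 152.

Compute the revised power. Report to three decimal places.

Power ≈ 0.744

With n = 152 per group: δ = d·√(n/2) = 0.30 × √(152/2) = 2.6153. Critical value z_{0.025} = 1.960.
Revised power = Φ(δ − 1.960) + Φ(−δ − 1.960) = Φ(0.655) + Φ(-4.575) = 0.7439 + 0.0000 = 0.7439.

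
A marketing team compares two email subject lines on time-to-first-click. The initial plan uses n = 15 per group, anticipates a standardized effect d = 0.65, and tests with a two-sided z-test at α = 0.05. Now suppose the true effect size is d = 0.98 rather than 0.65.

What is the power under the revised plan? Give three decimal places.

With d = 0.98: δ = d·√(n/2) = 0.98 × √(15/2) = 2.6838. Critical value z_{0.025} = 1.960.
Revised power = Φ(δ − 1.960) + Φ(−δ − 1.960) = Φ(0.724) + Φ(-4.644) = 0.7654 + 0.0000 = 0.7654.

Power ≈ 0.765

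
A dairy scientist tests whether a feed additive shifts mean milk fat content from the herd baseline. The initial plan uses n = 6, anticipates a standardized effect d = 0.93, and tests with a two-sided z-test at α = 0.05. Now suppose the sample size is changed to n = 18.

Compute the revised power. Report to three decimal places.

With n = 18: δ = d·√n = 0.93 × √18 = 3.9457. Critical value z_{0.025} = 1.960.
Revised power = Φ(δ − 1.960) + Φ(−δ − 1.960) = Φ(1.986) + Φ(-5.906) = 0.9765 + 0.0000 = 0.9765.

Power ≈ 0.976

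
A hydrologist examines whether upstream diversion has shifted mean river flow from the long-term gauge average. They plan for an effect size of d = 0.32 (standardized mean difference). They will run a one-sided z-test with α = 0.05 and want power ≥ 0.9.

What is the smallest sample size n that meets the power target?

n = 84

For power 0.9 need Φ(δ − z_{0.05}) = 0.9, so δ = z_{0.05} + z_{0.10} = 1.645 + 1.282 = 2.926.
δ = d·√n ⇒ n = (δ/d)² = (2.926 / 0.32)² = 83.63.
Round up to the next whole unit.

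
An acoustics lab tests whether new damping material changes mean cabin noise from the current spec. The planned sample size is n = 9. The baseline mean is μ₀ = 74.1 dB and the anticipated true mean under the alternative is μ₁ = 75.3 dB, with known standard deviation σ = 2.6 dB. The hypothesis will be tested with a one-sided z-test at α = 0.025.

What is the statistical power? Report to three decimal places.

Standardized effect: d = |μ₁ − μ₀| / σ = |75.3 − 74.1| / 2.6 = 0.4615
Noncentrality parameter: δ = d·√n = 0.4615 × √9 = 1.3846
One-sided α = 0.025 → critical value z_{0.025} = 1.960.
Power = Φ(δ − 1.960) = Φ(-0.575) = 0.2825.

Power ≈ 0.283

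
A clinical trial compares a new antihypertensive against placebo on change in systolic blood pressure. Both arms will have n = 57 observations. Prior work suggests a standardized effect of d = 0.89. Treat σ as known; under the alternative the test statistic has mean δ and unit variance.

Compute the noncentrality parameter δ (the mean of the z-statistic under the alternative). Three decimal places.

δ ≈ 4.751

The noncentrality parameter scales effect size by the design's sample-size factor: δ = d·√(n/2) = 0.89 × √(57/2) = 4.7513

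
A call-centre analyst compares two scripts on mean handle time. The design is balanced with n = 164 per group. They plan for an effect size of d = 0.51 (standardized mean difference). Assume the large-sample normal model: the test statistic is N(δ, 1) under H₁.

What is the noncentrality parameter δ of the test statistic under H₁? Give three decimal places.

The noncentrality parameter scales effect size by the design's sample-size factor: δ = d·√(n/2) = 0.51 × √(164/2) = 4.6182

δ ≈ 4.618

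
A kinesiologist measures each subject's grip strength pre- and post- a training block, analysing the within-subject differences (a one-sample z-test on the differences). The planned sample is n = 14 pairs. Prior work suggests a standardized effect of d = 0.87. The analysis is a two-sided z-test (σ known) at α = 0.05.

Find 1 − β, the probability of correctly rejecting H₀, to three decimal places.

Noncentrality parameter: δ = d·√n = 0.87 × √14 = 3.2552
Two-sided α = 0.05 → critical value z_{0.025} = 1.960.
Power = Φ(δ − 1.960) + Φ(−δ − 1.960) = Φ(1.295) + Φ(-5.215) = 0.9024 + 0.0000 = 0.9024.

Power ≈ 0.902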